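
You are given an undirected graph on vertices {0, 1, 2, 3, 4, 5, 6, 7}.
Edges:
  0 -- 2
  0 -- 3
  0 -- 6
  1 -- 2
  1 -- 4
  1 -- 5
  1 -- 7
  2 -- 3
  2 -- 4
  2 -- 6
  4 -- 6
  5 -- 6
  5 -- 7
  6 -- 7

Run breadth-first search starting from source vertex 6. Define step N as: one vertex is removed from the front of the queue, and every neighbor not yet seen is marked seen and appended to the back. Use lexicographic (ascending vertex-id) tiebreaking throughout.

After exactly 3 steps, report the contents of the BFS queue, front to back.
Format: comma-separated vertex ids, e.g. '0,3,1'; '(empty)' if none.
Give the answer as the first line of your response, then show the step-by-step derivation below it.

4,5,7,3,1

step 1: dequeue 6; queue=[0,2,4,5,7]; order=6
step 2: dequeue 0; queue=[2,4,5,7,3]; order=6,0
step 3: dequeue 2; queue=[4,5,7,3,1]; order=6,0,2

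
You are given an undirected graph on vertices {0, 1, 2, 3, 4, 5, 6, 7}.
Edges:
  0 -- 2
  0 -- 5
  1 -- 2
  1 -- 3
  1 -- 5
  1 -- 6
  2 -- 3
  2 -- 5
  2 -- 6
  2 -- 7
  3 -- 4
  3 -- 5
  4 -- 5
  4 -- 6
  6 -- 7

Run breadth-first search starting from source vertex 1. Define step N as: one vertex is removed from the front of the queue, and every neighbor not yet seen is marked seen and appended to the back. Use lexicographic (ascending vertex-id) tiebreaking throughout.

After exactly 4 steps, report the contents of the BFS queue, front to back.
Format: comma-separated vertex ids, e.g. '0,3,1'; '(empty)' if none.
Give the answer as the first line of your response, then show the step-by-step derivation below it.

6,0,7,4

step 1: dequeue 1; queue=[2,3,5,6]; order=1
step 2: dequeue 2; queue=[3,5,6,0,7]; order=1,2
step 3: dequeue 3; queue=[5,6,0,7,4]; order=1,2,3
step 4: dequeue 5; queue=[6,0,7,4]; order=1,2,3,5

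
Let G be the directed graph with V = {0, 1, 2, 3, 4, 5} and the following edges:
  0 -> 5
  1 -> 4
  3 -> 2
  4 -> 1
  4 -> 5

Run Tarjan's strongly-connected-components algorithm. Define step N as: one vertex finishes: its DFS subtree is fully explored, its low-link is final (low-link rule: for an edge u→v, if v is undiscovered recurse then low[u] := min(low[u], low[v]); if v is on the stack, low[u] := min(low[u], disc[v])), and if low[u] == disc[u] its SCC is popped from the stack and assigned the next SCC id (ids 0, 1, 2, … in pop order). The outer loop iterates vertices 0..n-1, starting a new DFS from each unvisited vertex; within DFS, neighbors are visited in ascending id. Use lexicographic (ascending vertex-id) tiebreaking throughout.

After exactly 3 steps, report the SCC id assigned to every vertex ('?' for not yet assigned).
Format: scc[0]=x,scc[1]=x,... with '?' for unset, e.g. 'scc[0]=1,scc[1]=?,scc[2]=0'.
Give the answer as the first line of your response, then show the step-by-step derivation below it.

scc[0]=1,scc[1]=?,scc[2]=?,scc[3]=?,scc[4]=?,scc[5]=0

step 1: low=(low[0]=0,low[1]=?,low[2]=?,low[3]=?,low[4]=?,low[5]=1); scc=(scc[0]=?,scc[1]=?,scc[2]=?,scc[3]=?,scc[4]=?,scc[5]=0)
step 2: low=(low[0]=0,low[1]=?,low[2]=?,low[3]=?,low[4]=?,low[5]=1); scc=(scc[0]=1,scc[1]=?,scc[2]=?,scc[3]=?,scc[4]=?,scc[5]=0)
step 3: low=(low[0]=0,low[1]=2,low[2]=?,low[3]=?,low[4]=2,low[5]=1); scc=(scc[0]=1,scc[1]=?,scc[2]=?,scc[3]=?,scc[4]=?,scc[5]=0)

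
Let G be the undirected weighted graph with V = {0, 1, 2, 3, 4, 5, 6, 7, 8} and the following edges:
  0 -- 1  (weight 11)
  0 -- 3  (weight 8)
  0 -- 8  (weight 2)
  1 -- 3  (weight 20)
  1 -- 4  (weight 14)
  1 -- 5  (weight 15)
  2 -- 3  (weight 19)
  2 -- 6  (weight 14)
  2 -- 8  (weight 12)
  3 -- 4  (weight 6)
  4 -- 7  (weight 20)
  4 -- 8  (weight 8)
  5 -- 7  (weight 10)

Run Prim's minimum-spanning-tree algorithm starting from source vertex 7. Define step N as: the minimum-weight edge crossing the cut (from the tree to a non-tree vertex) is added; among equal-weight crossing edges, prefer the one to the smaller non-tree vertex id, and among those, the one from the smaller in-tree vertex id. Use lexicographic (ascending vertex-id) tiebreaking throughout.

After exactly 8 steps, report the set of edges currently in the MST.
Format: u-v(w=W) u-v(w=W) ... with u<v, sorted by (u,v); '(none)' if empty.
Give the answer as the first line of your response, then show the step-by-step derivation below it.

0-1(w=11) 0-3(w=8) 0-8(w=2) 1-5(w=15) 2-6(w=14) 2-8(w=12) 3-4(w=6) 5-7(w=10)

step 1: add edge 5-7 (w=10); MST = {5-7(w=10)}
step 2: add edge 1-5 (w=15); MST = {1-5(w=15) 5-7(w=10)}
step 3: add edge 0-1 (w=11); MST = {0-1(w=11) 1-5(w=15) 5-7(w=10)}
step 4: add edge 0-8 (w=2); MST = {0-1(w=11) 0-8(w=2) 1-5(w=15) 5-7(w=10)}
step 5: add edge 0-3 (w=8); MST = {0-1(w=11) 0-3(w=8) 0-8(w=2) 1-5(w=15) 5-7(w=10)}
step 6: add edge 3-4 (w=6); MST = {0-1(w=11) 0-3(w=8) 0-8(w=2) 1-5(w=15) 3-4(w=6) 5-7(w=10)}
step 7: add edge 2-8 (w=12); MST = {0-1(w=11) 0-3(w=8) 0-8(w=2) 1-5(w=15) 2-8(w=12) 3-4(w=6) 5-7(w=10)}
step 8: add edge 2-6 (w=14); MST = {0-1(w=11) 0-3(w=8) 0-8(w=2) 1-5(w=15) 2-6(w=14) 2-8(w=12) 3-4(w=6) 5-7(w=10)}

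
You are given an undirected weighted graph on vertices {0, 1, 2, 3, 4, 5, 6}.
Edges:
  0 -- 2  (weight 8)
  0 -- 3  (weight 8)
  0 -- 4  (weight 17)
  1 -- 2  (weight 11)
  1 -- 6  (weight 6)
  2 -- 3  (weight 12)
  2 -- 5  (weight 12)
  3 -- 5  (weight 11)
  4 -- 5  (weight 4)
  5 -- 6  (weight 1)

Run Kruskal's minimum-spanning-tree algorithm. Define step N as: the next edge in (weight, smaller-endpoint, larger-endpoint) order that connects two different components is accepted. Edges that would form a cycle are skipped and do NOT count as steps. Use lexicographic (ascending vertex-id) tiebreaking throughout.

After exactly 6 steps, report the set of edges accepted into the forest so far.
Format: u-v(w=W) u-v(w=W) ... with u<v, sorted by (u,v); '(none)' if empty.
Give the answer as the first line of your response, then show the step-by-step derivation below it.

0-2(w=8) 0-3(w=8) 1-2(w=11) 1-6(w=6) 4-5(w=4) 5-6(w=1)

step 1: add edge 5-6 (w=1); MST = {5-6(w=1)}
step 2: add edge 4-5 (w=4); MST = {4-5(w=4) 5-6(w=1)}
step 3: add edge 1-6 (w=6); MST = {1-6(w=6) 4-5(w=4) 5-6(w=1)}
step 4: add edge 0-2 (w=8); MST = {0-2(w=8) 1-6(w=6) 4-5(w=4) 5-6(w=1)}
step 5: add edge 0-3 (w=8); MST = {0-2(w=8) 0-3(w=8) 1-6(w=6) 4-5(w=4) 5-6(w=1)}
step 6: add edge 1-2 (w=11); MST = {0-2(w=8) 0-3(w=8) 1-2(w=11) 1-6(w=6) 4-5(w=4) 5-6(w=1)}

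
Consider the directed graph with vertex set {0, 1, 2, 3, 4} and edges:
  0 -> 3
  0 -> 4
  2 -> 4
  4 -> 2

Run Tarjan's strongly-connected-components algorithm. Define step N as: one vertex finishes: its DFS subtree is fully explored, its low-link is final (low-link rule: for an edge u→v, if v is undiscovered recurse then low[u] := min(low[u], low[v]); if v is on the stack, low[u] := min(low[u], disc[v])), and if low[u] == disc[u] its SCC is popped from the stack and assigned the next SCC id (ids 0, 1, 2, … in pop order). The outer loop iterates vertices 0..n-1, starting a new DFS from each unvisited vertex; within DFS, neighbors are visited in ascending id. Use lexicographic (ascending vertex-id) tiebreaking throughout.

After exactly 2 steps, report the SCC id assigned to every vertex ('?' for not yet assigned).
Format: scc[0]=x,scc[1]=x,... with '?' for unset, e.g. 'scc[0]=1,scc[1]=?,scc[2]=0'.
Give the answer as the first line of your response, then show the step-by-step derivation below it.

scc[0]=?,scc[1]=?,scc[2]=?,scc[3]=0,scc[4]=?

step 1: low=(low[0]=0,low[1]=?,low[2]=?,low[3]=1,low[4]=?); scc=(scc[0]=?,scc[1]=?,scc[2]=?,scc[3]=0,scc[4]=?)
step 2: low=(low[0]=0,low[1]=?,low[2]=2,low[3]=1,low[4]=2); scc=(scc[0]=?,scc[1]=?,scc[2]=?,scc[3]=0,scc[4]=?)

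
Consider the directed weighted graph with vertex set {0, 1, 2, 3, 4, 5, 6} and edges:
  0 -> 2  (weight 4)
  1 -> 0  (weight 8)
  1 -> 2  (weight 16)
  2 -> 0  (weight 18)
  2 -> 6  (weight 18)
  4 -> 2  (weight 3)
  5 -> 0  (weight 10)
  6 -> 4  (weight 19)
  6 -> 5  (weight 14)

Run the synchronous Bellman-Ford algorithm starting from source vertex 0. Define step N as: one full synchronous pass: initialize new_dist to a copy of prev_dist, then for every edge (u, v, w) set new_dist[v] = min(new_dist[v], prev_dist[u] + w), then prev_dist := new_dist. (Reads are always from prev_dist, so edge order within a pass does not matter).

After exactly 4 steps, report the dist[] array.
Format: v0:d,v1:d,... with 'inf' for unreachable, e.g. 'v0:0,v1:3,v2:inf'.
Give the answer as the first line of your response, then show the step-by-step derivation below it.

v0:0,v1:inf,v2:4,v3:inf,v4:41,v5:36,v6:22

step 1: dist = v0:0,v1:inf,v2:4,v3:inf,v4:inf,v5:inf,v6:inf
step 2: dist = v0:0,v1:inf,v2:4,v3:inf,v4:inf,v5:inf,v6:22
step 3: dist = v0:0,v1:inf,v2:4,v3:inf,v4:41,v5:36,v6:22
step 4: dist = v0:0,v1:inf,v2:4,v3:inf,v4:41,v5:36,v6:22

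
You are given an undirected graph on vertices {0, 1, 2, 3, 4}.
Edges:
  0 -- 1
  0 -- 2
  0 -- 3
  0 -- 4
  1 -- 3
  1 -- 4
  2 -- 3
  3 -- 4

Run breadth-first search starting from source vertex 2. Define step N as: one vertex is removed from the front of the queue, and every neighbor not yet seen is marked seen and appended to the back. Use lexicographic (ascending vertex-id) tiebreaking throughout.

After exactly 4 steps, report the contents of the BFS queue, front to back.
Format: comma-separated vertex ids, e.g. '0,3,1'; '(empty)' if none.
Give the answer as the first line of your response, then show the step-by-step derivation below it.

4

step 1: dequeue 2; queue=[0,3]; order=2
step 2: dequeue 0; queue=[3,1,4]; order=2,0
step 3: dequeue 3; queue=[1,4]; order=2,0,3
step 4: dequeue 1; queue=[4]; order=2,0,3,1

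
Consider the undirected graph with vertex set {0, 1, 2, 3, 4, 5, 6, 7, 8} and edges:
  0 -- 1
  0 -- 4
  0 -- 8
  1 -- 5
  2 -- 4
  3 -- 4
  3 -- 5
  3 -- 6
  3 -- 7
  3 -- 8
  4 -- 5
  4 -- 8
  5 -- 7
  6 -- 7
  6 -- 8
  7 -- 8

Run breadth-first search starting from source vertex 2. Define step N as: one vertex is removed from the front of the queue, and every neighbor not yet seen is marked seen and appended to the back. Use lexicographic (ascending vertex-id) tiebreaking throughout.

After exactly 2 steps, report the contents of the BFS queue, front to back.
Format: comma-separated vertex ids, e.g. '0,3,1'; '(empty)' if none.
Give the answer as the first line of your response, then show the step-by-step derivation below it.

0,3,5,8

step 1: dequeue 2; queue=[4]; order=2
step 2: dequeue 4; queue=[0,3,5,8]; order=2,4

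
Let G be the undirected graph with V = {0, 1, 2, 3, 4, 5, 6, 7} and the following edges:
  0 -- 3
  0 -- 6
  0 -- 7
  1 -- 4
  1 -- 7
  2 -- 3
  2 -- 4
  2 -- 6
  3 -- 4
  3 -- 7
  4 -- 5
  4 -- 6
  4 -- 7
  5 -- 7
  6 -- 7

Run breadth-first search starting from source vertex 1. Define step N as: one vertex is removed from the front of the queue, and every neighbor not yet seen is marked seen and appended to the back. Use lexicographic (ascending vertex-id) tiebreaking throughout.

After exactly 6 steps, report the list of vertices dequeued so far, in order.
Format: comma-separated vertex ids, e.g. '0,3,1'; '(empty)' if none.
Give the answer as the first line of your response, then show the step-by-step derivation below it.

1,4,7,2,3,5

step 1: dequeue 1; queue=[4,7]; order=1
step 2: dequeue 4; queue=[7,2,3,5,6]; order=1,4
step 3: dequeue 7; queue=[2,3,5,6,0]; order=1,4,7
step 4: dequeue 2; queue=[3,5,6,0]; order=1,4,7,2
step 5: dequeue 3; queue=[5,6,0]; order=1,4,7,2,3
step 6: dequeue 5; queue=[6,0]; order=1,4,7,2,3,5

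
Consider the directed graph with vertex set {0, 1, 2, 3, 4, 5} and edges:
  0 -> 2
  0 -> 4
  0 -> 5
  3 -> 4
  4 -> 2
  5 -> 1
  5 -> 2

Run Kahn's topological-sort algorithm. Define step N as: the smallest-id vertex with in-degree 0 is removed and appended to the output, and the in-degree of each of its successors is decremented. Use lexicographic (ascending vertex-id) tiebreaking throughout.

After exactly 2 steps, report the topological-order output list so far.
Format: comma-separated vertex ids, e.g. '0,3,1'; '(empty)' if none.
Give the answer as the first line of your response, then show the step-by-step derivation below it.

0,3

step 1: output 0; order=[0]; indeg=(0,1,2,0,1,0)
step 2: output 3; order=[0,3]; indeg=(0,1,2,0,0,0)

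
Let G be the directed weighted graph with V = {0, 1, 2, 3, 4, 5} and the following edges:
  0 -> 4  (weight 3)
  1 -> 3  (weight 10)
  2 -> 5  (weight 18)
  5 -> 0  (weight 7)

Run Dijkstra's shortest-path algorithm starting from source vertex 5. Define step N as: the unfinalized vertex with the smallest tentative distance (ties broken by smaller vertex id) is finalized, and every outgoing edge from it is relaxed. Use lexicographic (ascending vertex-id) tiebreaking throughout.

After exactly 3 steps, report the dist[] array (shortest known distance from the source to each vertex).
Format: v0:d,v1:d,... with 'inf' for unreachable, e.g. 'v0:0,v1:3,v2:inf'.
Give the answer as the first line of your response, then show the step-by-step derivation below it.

v0:7,v1:inf,v2:inf,v3:inf,v4:10,v5:0

step 1: dist = v0:7,v1:inf,v2:inf,v3:inf,v4:inf,v5:0
step 2: dist = v0:7,v1:inf,v2:inf,v3:inf,v4:10,v5:0
step 3: dist = v0:7,v1:inf,v2:inf,v3:inf,v4:10,v5:0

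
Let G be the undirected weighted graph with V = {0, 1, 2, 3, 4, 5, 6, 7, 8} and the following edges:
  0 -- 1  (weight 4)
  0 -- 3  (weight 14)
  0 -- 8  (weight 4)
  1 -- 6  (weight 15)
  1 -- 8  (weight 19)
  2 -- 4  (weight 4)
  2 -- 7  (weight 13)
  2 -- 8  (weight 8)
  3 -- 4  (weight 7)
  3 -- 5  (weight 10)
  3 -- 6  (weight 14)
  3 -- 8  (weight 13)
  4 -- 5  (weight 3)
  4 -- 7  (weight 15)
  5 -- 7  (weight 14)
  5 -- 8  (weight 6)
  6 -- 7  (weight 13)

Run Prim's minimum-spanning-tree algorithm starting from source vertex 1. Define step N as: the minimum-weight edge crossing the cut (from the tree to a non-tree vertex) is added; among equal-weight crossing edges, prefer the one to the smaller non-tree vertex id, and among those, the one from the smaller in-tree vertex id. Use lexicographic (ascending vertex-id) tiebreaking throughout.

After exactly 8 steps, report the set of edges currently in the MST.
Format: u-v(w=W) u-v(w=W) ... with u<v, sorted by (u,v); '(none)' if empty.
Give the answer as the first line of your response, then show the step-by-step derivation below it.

0-1(w=4) 0-8(w=4) 2-4(w=4) 2-7(w=13) 3-4(w=7) 4-5(w=3) 5-8(w=6) 6-7(w=13)

step 1: add edge 0-1 (w=4); MST = {0-1(w=4)}
step 2: add edge 0-8 (w=4); MST = {0-1(w=4) 0-8(w=4)}
step 3: add edge 5-8 (w=6); MST = {0-1(w=4) 0-8(w=4) 5-8(w=6)}
step 4: add edge 4-5 (w=3); MST = {0-1(w=4) 0-8(w=4) 4-5(w=3) 5-8(w=6)}
step 5: add edge 2-4 (w=4); MST = {0-1(w=4) 0-8(w=4) 2-4(w=4) 4-5(w=3) 5-8(w=6)}
step 6: add edge 3-4 (w=7); MST = {0-1(w=4) 0-8(w=4) 2-4(w=4) 3-4(w=7) 4-5(w=3) 5-8(w=6)}
step 7: add edge 2-7 (w=13); MST = {0-1(w=4) 0-8(w=4) 2-4(w=4) 2-7(w=13) 3-4(w=7) 4-5(w=3) 5-8(w=6)}
step 8: add edge 6-7 (w=13); MST = {0-1(w=4) 0-8(w=4) 2-4(w=4) 2-7(w=13) 3-4(w=7) 4-5(w=3) 5-8(w=6) 6-7(w=13)}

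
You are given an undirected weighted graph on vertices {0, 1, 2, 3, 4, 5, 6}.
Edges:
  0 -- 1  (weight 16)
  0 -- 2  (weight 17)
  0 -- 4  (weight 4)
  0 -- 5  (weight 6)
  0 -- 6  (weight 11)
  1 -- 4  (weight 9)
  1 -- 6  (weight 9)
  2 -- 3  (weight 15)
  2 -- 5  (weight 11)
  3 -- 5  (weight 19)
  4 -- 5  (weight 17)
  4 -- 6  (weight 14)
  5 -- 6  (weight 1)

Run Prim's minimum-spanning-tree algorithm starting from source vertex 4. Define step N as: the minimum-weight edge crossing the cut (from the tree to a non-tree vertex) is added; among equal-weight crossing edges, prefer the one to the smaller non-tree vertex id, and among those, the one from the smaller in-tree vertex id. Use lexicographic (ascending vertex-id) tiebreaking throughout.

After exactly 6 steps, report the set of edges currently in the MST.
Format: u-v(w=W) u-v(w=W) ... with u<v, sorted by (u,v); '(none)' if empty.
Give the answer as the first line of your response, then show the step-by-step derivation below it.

0-4(w=4) 0-5(w=6) 1-4(w=9) 2-3(w=15) 2-5(w=11) 5-6(w=1)

step 1: add edge 0-4 (w=4); MST = {0-4(w=4)}
step 2: add edge 0-5 (w=6); MST = {0-4(w=4) 0-5(w=6)}
step 3: add edge 5-6 (w=1); MST = {0-4(w=4) 0-5(w=6) 5-6(w=1)}
step 4: add edge 1-4 (w=9); MST = {0-4(w=4) 0-5(w=6) 1-4(w=9) 5-6(w=1)}
step 5: add edge 2-5 (w=11); MST = {0-4(w=4) 0-5(w=6) 1-4(w=9) 2-5(w=11) 5-6(w=1)}
step 6: add edge 2-3 (w=15); MST = {0-4(w=4) 0-5(w=6) 1-4(w=9) 2-3(w=15) 2-5(w=11) 5-6(w=1)}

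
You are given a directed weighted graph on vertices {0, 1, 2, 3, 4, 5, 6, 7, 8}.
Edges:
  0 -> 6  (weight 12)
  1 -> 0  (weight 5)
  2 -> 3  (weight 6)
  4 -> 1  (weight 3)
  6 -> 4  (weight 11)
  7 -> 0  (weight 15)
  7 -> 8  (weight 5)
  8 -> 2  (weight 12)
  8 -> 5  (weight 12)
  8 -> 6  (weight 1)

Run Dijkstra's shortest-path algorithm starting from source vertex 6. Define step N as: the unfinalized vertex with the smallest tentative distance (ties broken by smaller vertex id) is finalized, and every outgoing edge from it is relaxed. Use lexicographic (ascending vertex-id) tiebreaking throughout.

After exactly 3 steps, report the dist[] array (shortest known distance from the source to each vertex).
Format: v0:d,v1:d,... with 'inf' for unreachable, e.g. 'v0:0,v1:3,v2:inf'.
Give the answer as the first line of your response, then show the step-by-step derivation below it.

v0:19,v1:14,v2:inf,v3:inf,v4:11,v5:inf,v6:0,v7:inf,v8:inf

step 1: dist = v0:inf,v1:inf,v2:inf,v3:inf,v4:11,v5:inf,v6:0,v7:inf,v8:inf
step 2: dist = v0:inf,v1:14,v2:inf,v3:inf,v4:11,v5:inf,v6:0,v7:inf,v8:inf
step 3: dist = v0:19,v1:14,v2:inf,v3:inf,v4:11,v5:inf,v6:0,v7:inf,v8:inf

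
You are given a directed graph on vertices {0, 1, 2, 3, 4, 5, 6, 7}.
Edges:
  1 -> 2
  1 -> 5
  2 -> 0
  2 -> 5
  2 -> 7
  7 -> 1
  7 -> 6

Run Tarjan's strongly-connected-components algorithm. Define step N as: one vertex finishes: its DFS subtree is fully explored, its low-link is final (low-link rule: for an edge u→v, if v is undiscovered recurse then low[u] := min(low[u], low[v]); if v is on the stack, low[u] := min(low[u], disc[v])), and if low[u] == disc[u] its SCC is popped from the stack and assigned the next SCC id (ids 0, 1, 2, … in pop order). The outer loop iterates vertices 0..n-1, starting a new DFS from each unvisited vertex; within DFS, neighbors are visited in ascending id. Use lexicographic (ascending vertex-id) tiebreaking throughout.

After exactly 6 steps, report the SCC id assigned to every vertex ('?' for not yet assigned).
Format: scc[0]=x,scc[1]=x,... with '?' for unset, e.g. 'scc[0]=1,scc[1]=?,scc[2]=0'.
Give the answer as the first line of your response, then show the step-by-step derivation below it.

scc[0]=0,scc[1]=3,scc[2]=3,scc[3]=?,scc[4]=?,scc[5]=1,scc[6]=2,scc[7]=3

step 1: low=(low[0]=0,low[1]=?,low[2]=?,low[3]=?,low[4]=?,low[5]=?,low[6]=?,low[7]=?); scc=(scc[0]=0,scc[1]=?,scc[2]=?,scc[3]=?,scc[4]=?,scc[5]=?,scc[6]=?,scc[7]=?)
step 2: low=(low[0]=0,low[1]=1,low[2]=2,low[3]=?,low[4]=?,low[5]=3,low[6]=?,low[7]=?); scc=(scc[0]=0,scc[1]=?,scc[2]=?,scc[3]=?,scc[4]=?,scc[5]=1,scc[6]=?,scc[7]=?)
step 3: low=(low[0]=0,low[1]=1,low[2]=2,low[3]=?,low[4]=?,low[5]=3,low[6]=5,low[7]=1); scc=(scc[0]=0,scc[1]=?,scc[2]=?,scc[3]=?,scc[4]=?,scc[5]=1,scc[6]=2,scc[7]=?)
step 4: low=(low[0]=0,low[1]=1,low[2]=2,low[3]=?,low[4]=?,low[5]=3,low[6]=5,low[7]=1); scc=(scc[0]=0,scc[1]=?,scc[2]=?,scc[3]=?,scc[4]=?,scc[5]=1,scc[6]=2,scc[7]=?)
step 5: low=(low[0]=0,low[1]=1,low[2]=1,low[3]=?,low[4]=?,low[5]=3,low[6]=5,low[7]=1); scc=(scc[0]=0,scc[1]=?,scc[2]=?,scc[3]=?,scc[4]=?,scc[5]=1,scc[6]=2,scc[7]=?)
step 6: low=(low[0]=0,low[1]=1,low[2]=1,low[3]=?,low[4]=?,low[5]=3,low[6]=5,low[7]=1); scc=(scc[0]=0,scc[1]=3,scc[2]=3,scc[3]=?,scc[4]=?,scc[5]=1,scc[6]=2,scc[7]=3)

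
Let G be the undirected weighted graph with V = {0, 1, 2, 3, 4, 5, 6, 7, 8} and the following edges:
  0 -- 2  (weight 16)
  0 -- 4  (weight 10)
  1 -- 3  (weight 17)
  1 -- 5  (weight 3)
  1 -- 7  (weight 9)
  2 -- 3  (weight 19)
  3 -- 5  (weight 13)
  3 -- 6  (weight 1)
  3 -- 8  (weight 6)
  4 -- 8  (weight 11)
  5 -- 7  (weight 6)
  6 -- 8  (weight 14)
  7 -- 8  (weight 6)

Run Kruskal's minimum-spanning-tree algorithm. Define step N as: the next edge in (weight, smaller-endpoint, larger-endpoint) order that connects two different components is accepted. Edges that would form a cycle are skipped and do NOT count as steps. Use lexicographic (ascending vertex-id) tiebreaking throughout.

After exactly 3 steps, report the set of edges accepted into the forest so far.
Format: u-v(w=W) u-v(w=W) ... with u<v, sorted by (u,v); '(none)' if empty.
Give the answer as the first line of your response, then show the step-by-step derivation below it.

1-5(w=3) 3-6(w=1) 3-8(w=6)

step 1: add edge 3-6 (w=1); MST = {3-6(w=1)}
step 2: add edge 1-5 (w=3); MST = {1-5(w=3) 3-6(w=1)}
step 3: add edge 3-8 (w=6); MST = {1-5(w=3) 3-6(w=1) 3-8(w=6)}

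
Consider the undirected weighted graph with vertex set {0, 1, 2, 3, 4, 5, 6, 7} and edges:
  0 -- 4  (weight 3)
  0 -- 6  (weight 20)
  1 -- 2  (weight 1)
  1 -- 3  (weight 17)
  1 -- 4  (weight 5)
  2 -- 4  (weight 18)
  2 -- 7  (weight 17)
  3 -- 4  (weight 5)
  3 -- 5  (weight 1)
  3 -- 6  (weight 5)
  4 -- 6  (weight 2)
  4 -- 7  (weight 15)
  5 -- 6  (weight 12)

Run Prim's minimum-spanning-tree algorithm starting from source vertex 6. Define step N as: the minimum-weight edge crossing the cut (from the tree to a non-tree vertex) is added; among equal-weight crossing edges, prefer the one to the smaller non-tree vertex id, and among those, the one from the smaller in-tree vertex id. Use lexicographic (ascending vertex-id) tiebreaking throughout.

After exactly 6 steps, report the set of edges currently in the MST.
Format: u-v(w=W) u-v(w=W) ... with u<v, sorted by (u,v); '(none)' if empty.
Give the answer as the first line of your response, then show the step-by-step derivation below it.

0-4(w=3) 1-2(w=1) 1-4(w=5) 3-4(w=5) 3-5(w=1) 4-6(w=2)

step 1: add edge 4-6 (w=2); MST = {4-6(w=2)}
step 2: add edge 0-4 (w=3); MST = {0-4(w=3) 4-6(w=2)}
step 3: add edge 1-4 (w=5); MST = {0-4(w=3) 1-4(w=5) 4-6(w=2)}
step 4: add edge 1-2 (w=1); MST = {0-4(w=3) 1-2(w=1) 1-4(w=5) 4-6(w=2)}
step 5: add edge 3-4 (w=5); MST = {0-4(w=3) 1-2(w=1) 1-4(w=5) 3-4(w=5) 4-6(w=2)}
step 6: add edge 3-5 (w=1); MST = {0-4(w=3) 1-2(w=1) 1-4(w=5) 3-4(w=5) 3-5(w=1) 4-6(w=2)}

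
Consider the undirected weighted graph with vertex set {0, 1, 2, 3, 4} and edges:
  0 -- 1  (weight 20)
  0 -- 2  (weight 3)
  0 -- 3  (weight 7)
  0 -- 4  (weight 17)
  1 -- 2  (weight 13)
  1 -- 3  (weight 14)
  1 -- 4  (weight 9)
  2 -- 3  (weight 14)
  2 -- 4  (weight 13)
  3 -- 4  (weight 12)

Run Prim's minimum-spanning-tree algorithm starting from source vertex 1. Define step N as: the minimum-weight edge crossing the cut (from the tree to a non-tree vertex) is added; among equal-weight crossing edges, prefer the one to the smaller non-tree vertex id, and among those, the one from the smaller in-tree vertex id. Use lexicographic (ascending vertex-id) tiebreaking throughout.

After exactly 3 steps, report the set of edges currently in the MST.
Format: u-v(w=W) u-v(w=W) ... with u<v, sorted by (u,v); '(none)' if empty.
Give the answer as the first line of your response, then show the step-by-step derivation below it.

0-3(w=7) 1-4(w=9) 3-4(w=12)

step 1: add edge 1-4 (w=9); MST = {1-4(w=9)}
step 2: add edge 3-4 (w=12); MST = {1-4(w=9) 3-4(w=12)}
step 3: add edge 0-3 (w=7); MST = {0-3(w=7) 1-4(w=9) 3-4(w=12)}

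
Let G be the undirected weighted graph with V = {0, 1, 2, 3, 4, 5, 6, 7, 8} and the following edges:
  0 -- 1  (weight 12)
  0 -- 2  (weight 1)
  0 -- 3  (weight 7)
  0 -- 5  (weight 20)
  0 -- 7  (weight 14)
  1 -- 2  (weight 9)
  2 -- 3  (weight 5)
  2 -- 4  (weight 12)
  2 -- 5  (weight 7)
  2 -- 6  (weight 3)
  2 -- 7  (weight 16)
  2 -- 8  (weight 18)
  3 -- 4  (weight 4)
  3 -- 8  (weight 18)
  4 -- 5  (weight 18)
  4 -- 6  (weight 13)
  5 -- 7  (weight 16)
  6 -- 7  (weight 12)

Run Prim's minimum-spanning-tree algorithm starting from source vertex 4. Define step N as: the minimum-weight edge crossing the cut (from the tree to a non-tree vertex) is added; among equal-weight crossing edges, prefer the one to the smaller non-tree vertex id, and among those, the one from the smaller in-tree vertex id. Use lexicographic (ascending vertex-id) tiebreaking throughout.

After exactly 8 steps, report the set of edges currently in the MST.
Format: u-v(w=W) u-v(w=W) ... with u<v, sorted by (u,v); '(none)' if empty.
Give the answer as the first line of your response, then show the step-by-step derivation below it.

0-2(w=1) 1-2(w=9) 2-3(w=5) 2-5(w=7) 2-6(w=3) 2-8(w=18) 3-4(w=4) 6-7(w=12)

step 1: add edge 3-4 (w=4); MST = {3-4(w=4)}
step 2: add edge 2-3 (w=5); MST = {2-3(w=5) 3-4(w=4)}
step 3: add edge 0-2 (w=1); MST = {0-2(w=1) 2-3(w=5) 3-4(w=4)}
step 4: add edge 2-6 (w=3); MST = {0-2(w=1) 2-3(w=5) 2-6(w=3) 3-4(w=4)}
step 5: add edge 2-5 (w=7); MST = {0-2(w=1) 2-3(w=5) 2-5(w=7) 2-6(w=3) 3-4(w=4)}
step 6: add edge 1-2 (w=9); MST = {0-2(w=1) 1-2(w=9) 2-3(w=5) 2-5(w=7) 2-6(w=3) 3-4(w=4)}
step 7: add edge 6-7 (w=12); MST = {0-2(w=1) 1-2(w=9) 2-3(w=5) 2-5(w=7) 2-6(w=3) 3-4(w=4) 6-7(w=12)}
step 8: add edge 2-8 (w=18); MST = {0-2(w=1) 1-2(w=9) 2-3(w=5) 2-5(w=7) 2-6(w=3) 2-8(w=18) 3-4(w=4) 6-7(w=12)}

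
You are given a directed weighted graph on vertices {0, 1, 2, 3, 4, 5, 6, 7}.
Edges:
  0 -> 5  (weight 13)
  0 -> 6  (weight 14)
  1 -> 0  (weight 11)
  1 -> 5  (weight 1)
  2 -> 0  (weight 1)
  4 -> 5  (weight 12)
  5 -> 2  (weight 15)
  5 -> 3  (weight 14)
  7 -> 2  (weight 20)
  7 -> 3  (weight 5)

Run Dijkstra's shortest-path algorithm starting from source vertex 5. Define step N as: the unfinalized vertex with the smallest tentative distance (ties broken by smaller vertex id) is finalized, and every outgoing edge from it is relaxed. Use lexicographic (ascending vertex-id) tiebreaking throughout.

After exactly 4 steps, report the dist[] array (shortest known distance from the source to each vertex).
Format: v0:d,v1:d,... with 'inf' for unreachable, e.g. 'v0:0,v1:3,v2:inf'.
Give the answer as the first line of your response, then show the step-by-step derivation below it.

v0:16,v1:inf,v2:15,v3:14,v4:inf,v5:0,v6:30,v7:inf

step 1: dist = v0:inf,v1:inf,v2:15,v3:14,v4:inf,v5:0,v6:inf,v7:inf
step 2: dist = v0:inf,v1:inf,v2:15,v3:14,v4:inf,v5:0,v6:inf,v7:inf
step 3: dist = v0:16,v1:inf,v2:15,v3:14,v4:inf,v5:0,v6:inf,v7:inf
step 4: dist = v0:16,v1:inf,v2:15,v3:14,v4:inf,v5:0,v6:30,v7:inf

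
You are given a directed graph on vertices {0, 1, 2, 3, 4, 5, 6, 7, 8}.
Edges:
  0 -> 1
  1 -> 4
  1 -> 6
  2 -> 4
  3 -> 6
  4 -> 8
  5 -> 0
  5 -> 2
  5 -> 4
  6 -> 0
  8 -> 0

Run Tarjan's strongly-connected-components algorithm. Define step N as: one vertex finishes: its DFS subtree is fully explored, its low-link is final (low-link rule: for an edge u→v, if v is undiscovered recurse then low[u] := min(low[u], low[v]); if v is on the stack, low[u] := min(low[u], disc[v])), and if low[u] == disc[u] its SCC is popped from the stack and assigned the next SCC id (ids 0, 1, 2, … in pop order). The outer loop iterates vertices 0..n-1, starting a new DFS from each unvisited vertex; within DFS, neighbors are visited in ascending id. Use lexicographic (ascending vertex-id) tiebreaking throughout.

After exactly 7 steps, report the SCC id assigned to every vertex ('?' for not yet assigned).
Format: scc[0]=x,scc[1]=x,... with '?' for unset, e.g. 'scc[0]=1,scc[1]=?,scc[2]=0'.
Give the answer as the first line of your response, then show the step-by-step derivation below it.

scc[0]=0,scc[1]=0,scc[2]=1,scc[3]=2,scc[4]=0,scc[5]=?,scc[6]=0,scc[7]=?,scc[8]=0

step 1: low=(low[0]=0,low[1]=1,low[2]=?,low[3]=?,low[4]=2,low[5]=?,low[6]=?,low[7]=?,low[8]=0); scc=(scc[0]=?,scc[1]=?,scc[2]=?,scc[3]=?,scc[4]=?,scc[5]=?,scc[6]=?,scc[7]=?,scc[8]=?)
step 2: low=(low[0]=0,low[1]=1,low[2]=?,low[3]=?,low[4]=0,low[5]=?,low[6]=?,low[7]=?,low[8]=0); scc=(scc[0]=?,scc[1]=?,scc[2]=?,scc[3]=?,scc[4]=?,scc[5]=?,scc[6]=?,scc[7]=?,scc[8]=?)
step 3: low=(low[0]=0,low[1]=0,low[2]=?,low[3]=?,low[4]=0,low[5]=?,low[6]=0,low[7]=?,low[8]=0); scc=(scc[0]=?,scc[1]=?,scc[2]=?,scc[3]=?,scc[4]=?,scc[5]=?,scc[6]=?,scc[7]=?,scc[8]=?)
step 4: low=(low[0]=0,low[1]=0,low[2]=?,low[3]=?,low[4]=0,low[5]=?,low[6]=0,low[7]=?,low[8]=0); scc=(scc[0]=?,scc[1]=?,scc[2]=?,scc[3]=?,scc[4]=?,scc[5]=?,scc[6]=?,scc[7]=?,scc[8]=?)
step 5: low=(low[0]=0,low[1]=0,low[2]=?,low[3]=?,low[4]=0,low[5]=?,low[6]=0,low[7]=?,low[8]=0); scc=(scc[0]=0,scc[1]=0,scc[2]=?,scc[3]=?,scc[4]=0,scc[5]=?,scc[6]=0,scc[7]=?,scc[8]=0)
step 6: low=(low[0]=0,low[1]=0,low[2]=5,low[3]=?,low[4]=0,low[5]=?,low[6]=0,low[7]=?,low[8]=0); scc=(scc[0]=0,scc[1]=0,scc[2]=1,scc[3]=?,scc[4]=0,scc[5]=?,scc[6]=0,scc[7]=?,scc[8]=0)
step 7: low=(low[0]=0,low[1]=0,low[2]=5,low[3]=6,low[4]=0,low[5]=?,low[6]=0,low[7]=?,low[8]=0); scc=(scc[0]=0,scc[1]=0,scc[2]=1,scc[3]=2,scc[4]=0,scc[5]=?,scc[6]=0,scc[7]=?,scc[8]=0)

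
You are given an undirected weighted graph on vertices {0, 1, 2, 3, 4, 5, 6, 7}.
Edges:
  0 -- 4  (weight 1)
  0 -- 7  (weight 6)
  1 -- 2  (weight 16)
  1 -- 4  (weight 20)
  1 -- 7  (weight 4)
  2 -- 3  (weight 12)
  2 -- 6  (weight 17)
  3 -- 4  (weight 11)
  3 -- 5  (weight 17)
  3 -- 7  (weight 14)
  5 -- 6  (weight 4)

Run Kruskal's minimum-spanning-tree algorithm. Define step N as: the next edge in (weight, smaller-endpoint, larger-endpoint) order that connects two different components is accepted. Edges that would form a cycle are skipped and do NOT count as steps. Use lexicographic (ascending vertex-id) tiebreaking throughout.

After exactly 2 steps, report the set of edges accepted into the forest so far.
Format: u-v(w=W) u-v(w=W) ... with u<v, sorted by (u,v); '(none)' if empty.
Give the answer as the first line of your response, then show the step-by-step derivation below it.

0-4(w=1) 1-7(w=4)

step 1: add edge 0-4 (w=1); MST = {0-4(w=1)}
step 2: add edge 1-7 (w=4); MST = {0-4(w=1) 1-7(w=4)}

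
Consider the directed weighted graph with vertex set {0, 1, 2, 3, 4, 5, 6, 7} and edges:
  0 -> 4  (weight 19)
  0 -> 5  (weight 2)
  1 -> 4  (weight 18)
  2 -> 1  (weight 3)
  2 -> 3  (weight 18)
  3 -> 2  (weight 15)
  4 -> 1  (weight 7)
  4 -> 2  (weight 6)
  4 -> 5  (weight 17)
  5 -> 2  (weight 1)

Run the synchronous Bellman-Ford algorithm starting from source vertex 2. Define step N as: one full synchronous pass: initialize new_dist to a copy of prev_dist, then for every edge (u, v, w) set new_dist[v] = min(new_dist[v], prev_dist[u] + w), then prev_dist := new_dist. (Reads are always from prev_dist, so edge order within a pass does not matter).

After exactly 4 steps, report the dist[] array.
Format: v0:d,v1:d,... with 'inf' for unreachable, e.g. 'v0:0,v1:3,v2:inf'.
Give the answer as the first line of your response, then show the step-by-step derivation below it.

v0:inf,v1:3,v2:0,v3:18,v4:21,v5:38,v6:inf,v7:inf

step 1: dist = v0:inf,v1:3,v2:0,v3:18,v4:inf,v5:inf,v6:inf,v7:inf
step 2: dist = v0:inf,v1:3,v2:0,v3:18,v4:21,v5:inf,v6:inf,v7:inf
step 3: dist = v0:inf,v1:3,v2:0,v3:18,v4:21,v5:38,v6:inf,v7:inf
step 4: dist = v0:inf,v1:3,v2:0,v3:18,v4:21,v5:38,v6:inf,v7:inf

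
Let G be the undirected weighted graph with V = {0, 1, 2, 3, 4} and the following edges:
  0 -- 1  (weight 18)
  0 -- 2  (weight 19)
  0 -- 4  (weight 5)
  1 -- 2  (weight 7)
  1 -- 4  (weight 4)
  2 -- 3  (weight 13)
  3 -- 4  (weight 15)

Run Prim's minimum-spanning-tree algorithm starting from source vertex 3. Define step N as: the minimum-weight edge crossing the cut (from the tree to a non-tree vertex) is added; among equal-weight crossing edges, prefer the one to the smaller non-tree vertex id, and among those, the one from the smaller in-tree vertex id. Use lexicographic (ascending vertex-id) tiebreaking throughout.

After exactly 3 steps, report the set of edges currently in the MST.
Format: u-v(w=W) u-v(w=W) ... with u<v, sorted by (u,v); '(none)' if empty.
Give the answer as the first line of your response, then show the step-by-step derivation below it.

1-2(w=7) 1-4(w=4) 2-3(w=13)

step 1: add edge 2-3 (w=13); MST = {2-3(w=13)}
step 2: add edge 1-2 (w=7); MST = {1-2(w=7) 2-3(w=13)}
step 3: add edge 1-4 (w=4); MST = {1-2(w=7) 1-4(w=4) 2-3(w=13)}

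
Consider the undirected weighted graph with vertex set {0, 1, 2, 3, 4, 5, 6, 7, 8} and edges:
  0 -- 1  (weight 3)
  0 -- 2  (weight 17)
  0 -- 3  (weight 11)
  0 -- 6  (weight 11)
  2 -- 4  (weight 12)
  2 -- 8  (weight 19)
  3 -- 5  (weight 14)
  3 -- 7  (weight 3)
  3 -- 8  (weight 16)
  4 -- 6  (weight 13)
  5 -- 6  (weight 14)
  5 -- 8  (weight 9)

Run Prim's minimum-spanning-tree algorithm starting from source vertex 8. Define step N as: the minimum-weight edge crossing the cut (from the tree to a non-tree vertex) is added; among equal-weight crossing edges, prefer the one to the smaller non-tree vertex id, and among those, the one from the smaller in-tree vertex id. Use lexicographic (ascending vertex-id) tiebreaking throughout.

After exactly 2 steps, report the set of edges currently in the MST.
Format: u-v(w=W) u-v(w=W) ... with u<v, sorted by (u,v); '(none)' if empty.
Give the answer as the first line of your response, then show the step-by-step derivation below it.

3-5(w=14) 5-8(w=9)

step 1: add edge 5-8 (w=9); MST = {5-8(w=9)}
step 2: add edge 3-5 (w=14); MST = {3-5(w=14) 5-8(w=9)}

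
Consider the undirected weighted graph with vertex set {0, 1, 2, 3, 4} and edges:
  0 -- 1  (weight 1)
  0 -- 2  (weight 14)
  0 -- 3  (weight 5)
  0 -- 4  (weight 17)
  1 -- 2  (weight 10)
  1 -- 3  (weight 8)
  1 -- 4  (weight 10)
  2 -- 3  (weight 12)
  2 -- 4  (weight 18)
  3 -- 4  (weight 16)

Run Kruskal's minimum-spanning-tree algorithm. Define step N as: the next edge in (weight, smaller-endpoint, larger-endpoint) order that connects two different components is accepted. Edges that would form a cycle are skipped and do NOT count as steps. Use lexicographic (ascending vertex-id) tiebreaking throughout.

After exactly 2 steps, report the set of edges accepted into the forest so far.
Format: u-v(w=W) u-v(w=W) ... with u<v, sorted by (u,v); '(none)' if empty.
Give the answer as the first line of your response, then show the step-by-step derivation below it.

0-1(w=1) 0-3(w=5)

step 1: add edge 0-1 (w=1); MST = {0-1(w=1)}
step 2: add edge 0-3 (w=5); MST = {0-1(w=1) 0-3(w=5)}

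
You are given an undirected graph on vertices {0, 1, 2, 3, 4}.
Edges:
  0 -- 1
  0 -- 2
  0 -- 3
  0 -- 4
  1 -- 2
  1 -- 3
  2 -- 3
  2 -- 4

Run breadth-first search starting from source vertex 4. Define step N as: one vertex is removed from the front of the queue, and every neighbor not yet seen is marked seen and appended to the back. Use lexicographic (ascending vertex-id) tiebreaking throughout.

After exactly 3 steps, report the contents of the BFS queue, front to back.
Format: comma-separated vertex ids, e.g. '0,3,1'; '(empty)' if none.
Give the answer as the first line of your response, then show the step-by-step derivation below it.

1,3

step 1: dequeue 4; queue=[0,2]; order=4
step 2: dequeue 0; queue=[2,1,3]; order=4,0
step 3: dequeue 2; queue=[1,3]; order=4,0,2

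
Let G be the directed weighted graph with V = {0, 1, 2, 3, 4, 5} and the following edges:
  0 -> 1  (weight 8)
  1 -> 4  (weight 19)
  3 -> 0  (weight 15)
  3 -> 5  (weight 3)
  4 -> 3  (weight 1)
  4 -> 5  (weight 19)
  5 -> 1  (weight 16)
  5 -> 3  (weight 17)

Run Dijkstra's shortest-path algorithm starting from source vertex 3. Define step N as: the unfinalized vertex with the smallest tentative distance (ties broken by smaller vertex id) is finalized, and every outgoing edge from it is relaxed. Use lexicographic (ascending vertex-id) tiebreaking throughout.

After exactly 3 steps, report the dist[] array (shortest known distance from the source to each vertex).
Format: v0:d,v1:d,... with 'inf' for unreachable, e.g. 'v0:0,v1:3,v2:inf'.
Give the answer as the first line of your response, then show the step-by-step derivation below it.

v0:15,v1:19,v2:inf,v3:0,v4:inf,v5:3

step 1: dist = v0:15,v1:inf,v2:inf,v3:0,v4:inf,v5:3
step 2: dist = v0:15,v1:19,v2:inf,v3:0,v4:inf,v5:3
step 3: dist = v0:15,v1:19,v2:inf,v3:0,v4:inf,v5:3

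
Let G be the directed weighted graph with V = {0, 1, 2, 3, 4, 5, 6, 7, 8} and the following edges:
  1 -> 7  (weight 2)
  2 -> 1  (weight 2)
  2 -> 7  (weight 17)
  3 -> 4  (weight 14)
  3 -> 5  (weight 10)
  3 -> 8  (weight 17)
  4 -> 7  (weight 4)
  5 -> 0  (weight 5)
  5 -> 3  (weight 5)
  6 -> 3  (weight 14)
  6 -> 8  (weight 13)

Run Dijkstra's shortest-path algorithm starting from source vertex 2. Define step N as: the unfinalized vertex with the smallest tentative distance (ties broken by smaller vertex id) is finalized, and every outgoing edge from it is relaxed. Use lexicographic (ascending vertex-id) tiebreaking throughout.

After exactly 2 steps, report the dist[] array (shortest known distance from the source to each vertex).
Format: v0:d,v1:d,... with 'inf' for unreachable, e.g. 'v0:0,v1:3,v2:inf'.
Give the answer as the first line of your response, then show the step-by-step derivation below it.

v0:inf,v1:2,v2:0,v3:inf,v4:inf,v5:inf,v6:inf,v7:4,v8:inf

step 1: dist = v0:inf,v1:2,v2:0,v3:inf,v4:inf,v5:inf,v6:inf,v7:17,v8:inf
step 2: dist = v0:inf,v1:2,v2:0,v3:inf,v4:inf,v5:inf,v6:inf,v7:4,v8:inf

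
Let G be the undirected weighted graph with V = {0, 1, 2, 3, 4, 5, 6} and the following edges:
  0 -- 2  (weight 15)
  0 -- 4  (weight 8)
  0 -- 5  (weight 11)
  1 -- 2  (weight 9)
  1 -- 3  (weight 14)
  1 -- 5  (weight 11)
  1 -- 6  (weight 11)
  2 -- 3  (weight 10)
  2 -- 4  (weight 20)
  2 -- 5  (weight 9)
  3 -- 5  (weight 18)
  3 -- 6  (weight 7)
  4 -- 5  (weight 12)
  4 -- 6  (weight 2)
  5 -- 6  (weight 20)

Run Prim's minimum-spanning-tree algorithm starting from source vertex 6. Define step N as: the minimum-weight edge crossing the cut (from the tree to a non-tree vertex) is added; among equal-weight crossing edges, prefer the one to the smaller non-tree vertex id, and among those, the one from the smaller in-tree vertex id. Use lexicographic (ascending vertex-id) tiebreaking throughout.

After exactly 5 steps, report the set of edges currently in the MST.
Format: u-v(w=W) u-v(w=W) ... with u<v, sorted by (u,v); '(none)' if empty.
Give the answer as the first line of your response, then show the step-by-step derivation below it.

0-4(w=8) 1-2(w=9) 2-3(w=10) 3-6(w=7) 4-6(w=2)

step 1: add edge 4-6 (w=2); MST = {4-6(w=2)}
step 2: add edge 3-6 (w=7); MST = {3-6(w=7) 4-6(w=2)}
step 3: add edge 0-4 (w=8); MST = {0-4(w=8) 3-6(w=7) 4-6(w=2)}
step 4: add edge 2-3 (w=10); MST = {0-4(w=8) 2-3(w=10) 3-6(w=7) 4-6(w=2)}
step 5: add edge 1-2 (w=9); MST = {0-4(w=8) 1-2(w=9) 2-3(w=10) 3-6(w=7) 4-6(w=2)}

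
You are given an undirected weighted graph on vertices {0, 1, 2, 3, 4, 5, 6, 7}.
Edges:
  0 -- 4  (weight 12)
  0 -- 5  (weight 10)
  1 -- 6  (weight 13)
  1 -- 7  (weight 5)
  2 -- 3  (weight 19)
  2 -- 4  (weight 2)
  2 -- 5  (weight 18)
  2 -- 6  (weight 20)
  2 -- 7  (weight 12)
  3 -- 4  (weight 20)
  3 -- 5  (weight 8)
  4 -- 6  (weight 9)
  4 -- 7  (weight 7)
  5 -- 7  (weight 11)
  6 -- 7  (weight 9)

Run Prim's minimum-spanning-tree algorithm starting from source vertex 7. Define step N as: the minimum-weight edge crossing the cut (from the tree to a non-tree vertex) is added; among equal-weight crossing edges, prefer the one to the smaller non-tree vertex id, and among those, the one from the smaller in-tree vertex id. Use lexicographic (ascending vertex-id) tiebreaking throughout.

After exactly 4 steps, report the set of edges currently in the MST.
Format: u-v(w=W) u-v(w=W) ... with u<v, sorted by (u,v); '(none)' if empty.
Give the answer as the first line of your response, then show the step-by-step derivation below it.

1-7(w=5) 2-4(w=2) 4-6(w=9) 4-7(w=7)

step 1: add edge 1-7 (w=5); MST = {1-7(w=5)}
step 2: add edge 4-7 (w=7); MST = {1-7(w=5) 4-7(w=7)}
step 3: add edge 2-4 (w=2); MST = {1-7(w=5) 2-4(w=2) 4-7(w=7)}
step 4: add edge 4-6 (w=9); MST = {1-7(w=5) 2-4(w=2) 4-6(w=9) 4-7(w=7)}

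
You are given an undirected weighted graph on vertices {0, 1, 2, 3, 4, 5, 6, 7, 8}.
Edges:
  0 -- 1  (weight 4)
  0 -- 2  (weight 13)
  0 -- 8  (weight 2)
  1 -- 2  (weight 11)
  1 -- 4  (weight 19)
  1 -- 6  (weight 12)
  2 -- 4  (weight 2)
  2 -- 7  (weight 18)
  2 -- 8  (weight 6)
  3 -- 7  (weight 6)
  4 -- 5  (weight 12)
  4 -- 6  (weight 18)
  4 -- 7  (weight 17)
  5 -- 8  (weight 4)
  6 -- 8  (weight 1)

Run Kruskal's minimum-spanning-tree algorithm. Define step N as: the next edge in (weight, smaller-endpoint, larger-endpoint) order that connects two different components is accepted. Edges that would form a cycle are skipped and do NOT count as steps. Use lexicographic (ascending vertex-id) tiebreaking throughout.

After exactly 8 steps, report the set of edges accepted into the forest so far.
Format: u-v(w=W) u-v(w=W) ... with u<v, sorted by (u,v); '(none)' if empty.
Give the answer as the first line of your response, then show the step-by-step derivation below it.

0-1(w=4) 0-8(w=2) 2-4(w=2) 2-8(w=6) 3-7(w=6) 4-7(w=17) 5-8(w=4) 6-8(w=1)

step 1: add edge 6-8 (w=1); MST = {6-8(w=1)}
step 2: add edge 0-8 (w=2); MST = {0-8(w=2) 6-8(w=1)}
step 3: add edge 2-4 (w=2); MST = {0-8(w=2) 2-4(w=2) 6-8(w=1)}
step 4: add edge 0-1 (w=4); MST = {0-1(w=4) 0-8(w=2) 2-4(w=2) 6-8(w=1)}
step 5: add edge 5-8 (w=4); MST = {0-1(w=4) 0-8(w=2) 2-4(w=2) 5-8(w=4) 6-8(w=1)}
step 6: add edge 2-8 (w=6); MST = {0-1(w=4) 0-8(w=2) 2-4(w=2) 2-8(w=6) 5-8(w=4) 6-8(w=1)}
step 7: add edge 3-7 (w=6); MST = {0-1(w=4) 0-8(w=2) 2-4(w=2) 2-8(w=6) 3-7(w=6) 5-8(w=4) 6-8(w=1)}
step 8: add edge 4-7 (w=17); MST = {0-1(w=4) 0-8(w=2) 2-4(w=2) 2-8(w=6) 3-7(w=6) 4-7(w=17) 5-8(w=4) 6-8(w=1)}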